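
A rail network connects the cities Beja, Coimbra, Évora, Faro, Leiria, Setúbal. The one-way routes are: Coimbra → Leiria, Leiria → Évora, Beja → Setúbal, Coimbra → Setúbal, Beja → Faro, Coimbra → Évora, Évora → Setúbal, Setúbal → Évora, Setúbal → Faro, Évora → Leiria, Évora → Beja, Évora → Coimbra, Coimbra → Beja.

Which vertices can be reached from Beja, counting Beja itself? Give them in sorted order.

Beja, Coimbra, Évora, Faro, Leiria, Setúbal

Start at Beja.
Its neighbours: Faro, Setúbal.
Then their neighbours: Évora.
Then next layer: Coimbra, Leiria.
Every vertex is now reached.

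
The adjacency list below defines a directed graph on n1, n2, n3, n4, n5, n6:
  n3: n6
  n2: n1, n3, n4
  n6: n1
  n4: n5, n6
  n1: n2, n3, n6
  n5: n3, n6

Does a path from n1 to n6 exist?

Explore from n1.
Distance 1: reach n2, n3, n6.
Found n6.

Yes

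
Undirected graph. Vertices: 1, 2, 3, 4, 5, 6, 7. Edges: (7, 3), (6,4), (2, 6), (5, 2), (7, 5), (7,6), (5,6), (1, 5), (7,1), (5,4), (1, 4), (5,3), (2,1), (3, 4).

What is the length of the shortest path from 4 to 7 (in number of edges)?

2

Distance 0: 4.
Distance 1: 1, 3, 5, 6.
Distance 2: 2, 7 — contains 7.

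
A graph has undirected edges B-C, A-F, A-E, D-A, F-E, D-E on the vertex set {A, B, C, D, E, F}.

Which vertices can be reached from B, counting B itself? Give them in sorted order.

B, C

Start at B.
Its neighbours: C.
Nothing further is reachable.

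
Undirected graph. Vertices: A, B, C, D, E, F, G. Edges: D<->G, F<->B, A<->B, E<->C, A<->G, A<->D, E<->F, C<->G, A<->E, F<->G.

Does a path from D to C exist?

Explore from D.
Distance 1: reach A, G.
Distance 2: reach B, C, E, F.
Found C.

Yes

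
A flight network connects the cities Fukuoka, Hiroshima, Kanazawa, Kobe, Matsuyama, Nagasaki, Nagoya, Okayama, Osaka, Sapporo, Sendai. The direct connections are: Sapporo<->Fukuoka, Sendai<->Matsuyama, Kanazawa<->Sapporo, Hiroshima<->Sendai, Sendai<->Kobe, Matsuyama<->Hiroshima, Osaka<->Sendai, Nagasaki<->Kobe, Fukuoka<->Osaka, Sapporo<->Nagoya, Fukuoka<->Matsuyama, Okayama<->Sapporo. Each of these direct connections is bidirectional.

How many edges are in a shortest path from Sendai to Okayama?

4

Distance 0: Sendai.
Distance 1: Hiroshima, Kobe, Matsuyama, Osaka.
Distance 2: Fukuoka, Nagasaki.
Distance 3: Sapporo.
Distance 4: Kanazawa, Nagoya, Okayama — contains Okayama.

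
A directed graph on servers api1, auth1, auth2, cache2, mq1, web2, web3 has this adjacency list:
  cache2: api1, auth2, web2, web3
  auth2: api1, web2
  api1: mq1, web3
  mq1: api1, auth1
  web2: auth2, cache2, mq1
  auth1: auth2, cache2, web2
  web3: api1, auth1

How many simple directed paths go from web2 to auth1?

web2→auth2→api1→mq1→auth1
web2→auth2→api1→web3→auth1
web2→cache2→api1→mq1→auth1
web2→cache2→api1→web3→auth1
web2→cache2→auth2→api1→mq1→auth1
web2→cache2→auth2→api1→web3→auth1
web2→cache2→web3→api1→mq1→auth1
web2→cache2→web3→auth1
web2→mq1→api1→web3→auth1
web2→mq1→auth1

10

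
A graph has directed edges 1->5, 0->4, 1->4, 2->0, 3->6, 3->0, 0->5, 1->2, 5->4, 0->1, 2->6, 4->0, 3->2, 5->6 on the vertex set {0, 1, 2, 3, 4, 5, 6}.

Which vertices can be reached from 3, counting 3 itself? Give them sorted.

0, 1, 2, 3, 4, 5, 6

Start at 3.
Its neighbours: 0, 2, 6.
Then their neighbours: 1, 4, 5.
Every vertex is now reached.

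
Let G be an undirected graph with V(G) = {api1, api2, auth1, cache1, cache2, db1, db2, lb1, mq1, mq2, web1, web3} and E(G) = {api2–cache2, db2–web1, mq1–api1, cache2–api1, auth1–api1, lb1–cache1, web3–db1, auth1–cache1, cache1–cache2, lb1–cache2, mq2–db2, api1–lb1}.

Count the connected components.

From api1: component {api1, api2, auth1, cache1, cache2, lb1, mq1}.
From db1: component {db1, web3}.
From db2: component {db2, mq2, web1}.
That's 3 components.

3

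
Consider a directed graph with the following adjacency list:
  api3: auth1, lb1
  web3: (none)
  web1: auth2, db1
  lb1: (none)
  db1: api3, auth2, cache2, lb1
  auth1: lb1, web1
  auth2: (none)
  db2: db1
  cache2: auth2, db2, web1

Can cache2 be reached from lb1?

No

lb1 has no outgoing edges, so nothing is reachable from it.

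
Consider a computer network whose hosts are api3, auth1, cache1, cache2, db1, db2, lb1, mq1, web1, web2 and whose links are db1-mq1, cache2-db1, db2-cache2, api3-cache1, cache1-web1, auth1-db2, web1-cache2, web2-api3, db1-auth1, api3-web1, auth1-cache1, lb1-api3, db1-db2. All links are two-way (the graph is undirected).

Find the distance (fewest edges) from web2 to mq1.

5

Distance 0: web2.
Distance 1: api3.
Distance 2: cache1, lb1, web1.
Distance 3: auth1, cache2.
Distance 4: db1, db2.
Distance 5: mq1 — contains mq1.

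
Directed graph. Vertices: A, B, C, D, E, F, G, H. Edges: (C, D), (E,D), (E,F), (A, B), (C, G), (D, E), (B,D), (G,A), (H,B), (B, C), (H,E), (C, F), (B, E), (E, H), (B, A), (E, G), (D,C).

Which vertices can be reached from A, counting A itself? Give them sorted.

A, B, C, D, E, F, G, H

Start at A.
Its neighbours: B.
Then their neighbours: C, D, E.
Then next layer: F, G, H.
Every vertex is now reached.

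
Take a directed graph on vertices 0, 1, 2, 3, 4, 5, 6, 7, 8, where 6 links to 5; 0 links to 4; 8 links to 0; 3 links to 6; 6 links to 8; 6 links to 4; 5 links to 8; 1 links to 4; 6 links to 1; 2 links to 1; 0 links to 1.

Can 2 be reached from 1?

Explore from 1.
Distance 1: reach 4.
The search from 1 is exhausted; no directed path reaches 2.

No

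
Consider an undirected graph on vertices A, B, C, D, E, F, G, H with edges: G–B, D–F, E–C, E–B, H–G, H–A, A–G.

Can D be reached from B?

Explore from B.
Distance 1: reach E, G.
Distance 2: reach A, C, H.
The search is exhausted without reaching D; it lies in a different component.

No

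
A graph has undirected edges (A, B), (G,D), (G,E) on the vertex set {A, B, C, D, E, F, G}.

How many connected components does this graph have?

From A: component {A, B}.
From C: component {C}.
From D: component {D, E, G}.
From F: component {F}.
That's 4 components.

4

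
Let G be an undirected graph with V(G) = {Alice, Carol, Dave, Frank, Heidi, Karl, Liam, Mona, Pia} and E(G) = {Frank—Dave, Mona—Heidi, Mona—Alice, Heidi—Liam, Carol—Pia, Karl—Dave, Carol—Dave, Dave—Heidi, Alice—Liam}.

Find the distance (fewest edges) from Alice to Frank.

Distance 0: Alice.
Distance 1: Liam, Mona.
Distance 2: Heidi.
Distance 3: Dave.
Distance 4: Carol, Frank, Karl — contains Frank.

4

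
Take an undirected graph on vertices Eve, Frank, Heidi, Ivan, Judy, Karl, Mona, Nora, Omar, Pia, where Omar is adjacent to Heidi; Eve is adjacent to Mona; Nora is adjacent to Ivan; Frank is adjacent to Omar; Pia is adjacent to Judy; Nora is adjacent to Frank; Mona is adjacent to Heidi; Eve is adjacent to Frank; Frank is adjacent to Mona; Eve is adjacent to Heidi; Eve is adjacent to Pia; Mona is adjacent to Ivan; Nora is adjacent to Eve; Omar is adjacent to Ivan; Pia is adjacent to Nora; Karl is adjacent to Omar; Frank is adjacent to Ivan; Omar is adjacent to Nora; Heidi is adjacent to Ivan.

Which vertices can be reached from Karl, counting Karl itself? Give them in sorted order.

Start at Karl.
Its neighbours: Omar.
Then their neighbours: Frank, Heidi, Ivan, Nora.
Then next layer: Eve, Mona, Pia.
Then next layer: Judy.
Every vertex is now reached.

Eve, Frank, Heidi, Ivan, Judy, Karl, Mona, Nora, Omar, Pia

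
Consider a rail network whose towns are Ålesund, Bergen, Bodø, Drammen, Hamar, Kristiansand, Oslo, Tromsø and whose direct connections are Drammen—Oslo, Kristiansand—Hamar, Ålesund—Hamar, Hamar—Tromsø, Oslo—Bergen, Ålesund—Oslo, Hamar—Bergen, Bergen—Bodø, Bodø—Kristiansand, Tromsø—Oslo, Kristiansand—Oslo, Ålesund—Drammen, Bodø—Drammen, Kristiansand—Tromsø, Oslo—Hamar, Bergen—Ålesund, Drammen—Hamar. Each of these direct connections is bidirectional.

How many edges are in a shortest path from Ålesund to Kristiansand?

2

Distance 0: Ålesund.
Distance 1: Bergen, Drammen, Hamar, Oslo.
Distance 2: Bodø, Kristiansand, Tromsø — contains Kristiansand.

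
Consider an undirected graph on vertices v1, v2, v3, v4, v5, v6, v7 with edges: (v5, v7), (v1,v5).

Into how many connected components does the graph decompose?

5

From v1: component {v1, v5, v7}.
From v2: component {v2}.
From v3: component {v3}.
From v4: component {v4}.
From v6: component {v6}.
That's 5 components.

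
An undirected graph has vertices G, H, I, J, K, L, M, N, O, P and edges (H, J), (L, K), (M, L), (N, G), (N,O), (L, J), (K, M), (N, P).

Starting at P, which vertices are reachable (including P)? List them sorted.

Start at P.
Its neighbours: N.
Then their neighbours: G, O.
Nothing further is reachable.

G, N, O, P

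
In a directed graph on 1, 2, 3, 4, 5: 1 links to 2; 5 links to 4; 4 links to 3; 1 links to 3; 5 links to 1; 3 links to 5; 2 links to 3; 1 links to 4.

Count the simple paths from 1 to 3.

3

1→2→3
1→3
1→4→3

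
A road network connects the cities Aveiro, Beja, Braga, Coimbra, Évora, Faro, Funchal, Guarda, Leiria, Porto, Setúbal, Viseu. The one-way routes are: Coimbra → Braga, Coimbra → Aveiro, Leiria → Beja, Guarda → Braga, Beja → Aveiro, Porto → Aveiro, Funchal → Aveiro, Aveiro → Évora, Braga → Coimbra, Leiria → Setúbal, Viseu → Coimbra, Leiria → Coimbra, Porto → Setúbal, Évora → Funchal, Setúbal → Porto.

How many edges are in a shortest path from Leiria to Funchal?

Distance 0: Leiria.
Distance 1: Beja, Coimbra, Setúbal.
Distance 2: Aveiro, Braga, Porto.
Distance 3: Évora.
Distance 4: Funchal — contains Funchal.

4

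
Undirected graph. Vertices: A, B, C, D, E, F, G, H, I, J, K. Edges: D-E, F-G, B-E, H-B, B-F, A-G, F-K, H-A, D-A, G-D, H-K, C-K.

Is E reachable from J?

J has no edges, so nothing is reachable from it.

No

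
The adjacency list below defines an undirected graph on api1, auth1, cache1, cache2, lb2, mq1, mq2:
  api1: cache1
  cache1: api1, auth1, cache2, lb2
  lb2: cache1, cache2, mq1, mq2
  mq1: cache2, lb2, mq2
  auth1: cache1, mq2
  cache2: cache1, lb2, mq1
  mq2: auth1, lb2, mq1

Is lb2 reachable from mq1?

Yes

Explore from mq1.
Distance 1: reach cache2, lb2, mq2.
Found lb2.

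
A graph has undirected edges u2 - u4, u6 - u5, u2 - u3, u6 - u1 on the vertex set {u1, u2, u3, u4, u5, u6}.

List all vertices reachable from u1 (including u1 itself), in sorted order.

Start at u1.
Its neighbours: u6.
Then their neighbours: u5.
Nothing further is reachable.

u1, u5, u6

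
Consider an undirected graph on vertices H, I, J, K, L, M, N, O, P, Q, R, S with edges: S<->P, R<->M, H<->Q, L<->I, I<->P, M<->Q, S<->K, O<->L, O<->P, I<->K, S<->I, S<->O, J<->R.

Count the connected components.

3

From H: component {H, J, M, Q, R}.
From I: component {I, K, L, O, P, S}.
From N: component {N}.
That's 3 components.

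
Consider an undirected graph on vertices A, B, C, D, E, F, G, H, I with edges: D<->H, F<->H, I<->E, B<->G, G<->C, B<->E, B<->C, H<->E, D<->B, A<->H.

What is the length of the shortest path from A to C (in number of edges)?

Distance 0: A.
Distance 1: H.
Distance 2: D, E, F.
Distance 3: B, I.
Distance 4: C, G — contains C.

4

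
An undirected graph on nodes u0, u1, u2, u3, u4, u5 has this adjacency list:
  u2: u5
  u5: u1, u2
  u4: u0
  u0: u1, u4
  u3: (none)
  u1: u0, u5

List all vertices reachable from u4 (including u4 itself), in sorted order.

Start at u4.
Its neighbours: u0.
Then their neighbours: u1.
Then next layer: u5.
Then next layer: u2.
Nothing further is reachable.

u0, u1, u2, u4, u5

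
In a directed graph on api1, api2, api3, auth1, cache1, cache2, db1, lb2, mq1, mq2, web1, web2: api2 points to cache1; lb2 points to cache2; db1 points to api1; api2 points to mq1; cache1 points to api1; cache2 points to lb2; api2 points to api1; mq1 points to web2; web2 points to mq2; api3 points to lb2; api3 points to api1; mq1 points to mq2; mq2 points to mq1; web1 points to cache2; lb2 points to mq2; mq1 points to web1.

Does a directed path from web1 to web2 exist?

Yes

Explore from web1.
Distance 1: reach cache2.
Distance 2: reach lb2.
Distance 3: reach mq2.
Distance 4: reach mq1.
Distance 5: reach web2.
Found web2.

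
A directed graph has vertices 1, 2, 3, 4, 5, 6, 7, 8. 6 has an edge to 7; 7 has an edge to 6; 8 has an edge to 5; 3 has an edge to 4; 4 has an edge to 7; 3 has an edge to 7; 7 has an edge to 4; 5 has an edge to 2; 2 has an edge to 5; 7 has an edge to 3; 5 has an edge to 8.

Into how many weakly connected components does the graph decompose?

3

From 1: component {1}.
From 2: component {2, 5, 8}.
From 3: component {3, 4, 6, 7}.
That's 3 components.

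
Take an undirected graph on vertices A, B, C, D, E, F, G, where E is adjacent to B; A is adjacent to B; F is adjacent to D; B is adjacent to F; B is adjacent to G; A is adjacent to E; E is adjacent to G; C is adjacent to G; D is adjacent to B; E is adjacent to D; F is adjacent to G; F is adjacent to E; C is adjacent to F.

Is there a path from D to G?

Explore from D.
Distance 1: reach B, E, F.
Distance 2: reach A, C, G.
Found G.

Yes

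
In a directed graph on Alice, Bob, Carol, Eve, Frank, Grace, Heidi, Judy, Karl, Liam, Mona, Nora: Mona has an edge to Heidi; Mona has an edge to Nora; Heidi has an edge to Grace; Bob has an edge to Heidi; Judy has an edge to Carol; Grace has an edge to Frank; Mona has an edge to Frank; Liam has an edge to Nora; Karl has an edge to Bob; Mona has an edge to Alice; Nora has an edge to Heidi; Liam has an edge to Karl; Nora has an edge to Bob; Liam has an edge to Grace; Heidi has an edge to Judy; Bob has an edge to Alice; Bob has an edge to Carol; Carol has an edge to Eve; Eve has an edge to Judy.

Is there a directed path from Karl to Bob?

Explore from Karl.
Distance 1: reach Bob.
Found Bob.

Yes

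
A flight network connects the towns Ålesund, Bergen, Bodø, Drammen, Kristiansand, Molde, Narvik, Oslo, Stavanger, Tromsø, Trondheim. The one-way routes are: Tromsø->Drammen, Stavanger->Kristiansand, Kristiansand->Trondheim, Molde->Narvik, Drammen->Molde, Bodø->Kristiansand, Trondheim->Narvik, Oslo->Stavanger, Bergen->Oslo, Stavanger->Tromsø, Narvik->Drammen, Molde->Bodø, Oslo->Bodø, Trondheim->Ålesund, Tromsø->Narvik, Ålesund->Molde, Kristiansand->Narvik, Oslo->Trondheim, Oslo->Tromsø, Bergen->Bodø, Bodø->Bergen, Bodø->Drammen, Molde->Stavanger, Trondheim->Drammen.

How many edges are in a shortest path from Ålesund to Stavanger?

Distance 0: Ålesund.
Distance 1: Molde.
Distance 2: Bodø, Narvik, Stavanger — contains Stavanger.

2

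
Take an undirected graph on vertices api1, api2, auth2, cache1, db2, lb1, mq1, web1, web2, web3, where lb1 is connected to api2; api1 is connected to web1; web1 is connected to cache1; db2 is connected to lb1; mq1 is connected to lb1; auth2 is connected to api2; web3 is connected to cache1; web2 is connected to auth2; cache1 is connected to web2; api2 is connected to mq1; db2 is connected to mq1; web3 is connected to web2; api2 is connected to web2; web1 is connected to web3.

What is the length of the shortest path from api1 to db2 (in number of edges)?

Distance 0: api1.
Distance 1: web1.
Distance 2: cache1, web3.
Distance 3: web2.
Distance 4: api2, auth2.
Distance 5: lb1, mq1.
Distance 6: db2 — contains db2.

6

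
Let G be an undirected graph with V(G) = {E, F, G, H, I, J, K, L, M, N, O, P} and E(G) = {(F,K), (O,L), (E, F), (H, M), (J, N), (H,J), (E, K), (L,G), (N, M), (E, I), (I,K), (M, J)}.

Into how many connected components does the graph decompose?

From E: component {E, F, I, K}.
From G: component {G, L, O}.
From H: component {H, J, M, N}.
From P: component {P}.
That's 4 components.

4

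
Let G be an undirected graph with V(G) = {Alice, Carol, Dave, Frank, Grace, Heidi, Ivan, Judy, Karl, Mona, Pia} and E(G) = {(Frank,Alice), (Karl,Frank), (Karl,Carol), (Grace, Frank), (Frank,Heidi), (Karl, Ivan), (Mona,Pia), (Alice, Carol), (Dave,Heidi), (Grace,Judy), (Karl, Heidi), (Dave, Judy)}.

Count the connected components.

From Alice: component {Alice, Carol, Dave, Frank, Grace, Heidi, Ivan, Judy, Karl}.
From Mona: component {Mona, Pia}.
That's 2 components.

2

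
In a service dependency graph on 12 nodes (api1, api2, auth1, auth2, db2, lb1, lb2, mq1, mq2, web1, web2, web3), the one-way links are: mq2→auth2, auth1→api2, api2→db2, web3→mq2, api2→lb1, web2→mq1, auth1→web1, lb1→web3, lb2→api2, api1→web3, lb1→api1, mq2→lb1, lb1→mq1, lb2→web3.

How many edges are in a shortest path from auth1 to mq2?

Distance 0: auth1.
Distance 1: api2, web1.
Distance 2: db2, lb1.
Distance 3: api1, mq1, web3.
Distance 4: mq2 — contains mq2.

4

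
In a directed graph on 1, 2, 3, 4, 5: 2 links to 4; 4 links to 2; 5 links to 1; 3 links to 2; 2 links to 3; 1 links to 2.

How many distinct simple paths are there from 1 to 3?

1

1→2→3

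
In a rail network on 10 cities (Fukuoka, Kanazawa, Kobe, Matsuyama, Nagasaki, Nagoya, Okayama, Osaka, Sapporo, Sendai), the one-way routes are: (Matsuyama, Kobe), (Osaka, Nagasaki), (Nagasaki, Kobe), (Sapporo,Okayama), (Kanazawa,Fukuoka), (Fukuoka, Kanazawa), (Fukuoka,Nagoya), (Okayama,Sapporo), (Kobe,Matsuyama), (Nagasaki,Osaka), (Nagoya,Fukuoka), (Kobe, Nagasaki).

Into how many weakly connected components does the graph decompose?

From Fukuoka: component {Fukuoka, Kanazawa, Nagoya}.
From Kobe: component {Kobe, Matsuyama, Nagasaki, Osaka}.
From Okayama: component {Okayama, Sapporo}.
From Sendai: component {Sendai}.
That's 4 components.

4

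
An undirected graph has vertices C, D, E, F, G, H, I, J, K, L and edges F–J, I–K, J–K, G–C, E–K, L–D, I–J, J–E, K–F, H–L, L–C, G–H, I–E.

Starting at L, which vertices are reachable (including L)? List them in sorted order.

Start at L.
Its neighbours: C, D, H.
Then their neighbours: G.
Nothing further is reachable.

C, D, G, H, L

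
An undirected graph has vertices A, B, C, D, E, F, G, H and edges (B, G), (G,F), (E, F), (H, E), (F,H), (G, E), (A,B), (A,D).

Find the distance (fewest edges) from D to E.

Distance 0: D.
Distance 1: A.
Distance 2: B.
Distance 3: G.
Distance 4: E, F — contains E.

4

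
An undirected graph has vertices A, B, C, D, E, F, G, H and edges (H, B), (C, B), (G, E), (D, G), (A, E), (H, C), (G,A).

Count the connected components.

3

From A: component {A, D, E, G}.
From B: component {B, C, H}.
From F: component {F}.
That's 3 components.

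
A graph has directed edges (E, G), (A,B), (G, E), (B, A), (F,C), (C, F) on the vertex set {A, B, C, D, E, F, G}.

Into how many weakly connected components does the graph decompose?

From A: component {A, B}.
From C: component {C, F}.
From D: component {D}.
From E: component {E, G}.
That's 4 components.

4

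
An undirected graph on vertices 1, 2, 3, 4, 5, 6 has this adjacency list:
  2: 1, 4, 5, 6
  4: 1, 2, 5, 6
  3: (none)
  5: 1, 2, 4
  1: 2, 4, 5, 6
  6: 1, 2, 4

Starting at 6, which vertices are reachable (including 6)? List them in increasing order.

1, 2, 4, 5, 6

Start at 6.
Its neighbours: 1, 2, 4.
Then their neighbours: 5.
Nothing further is reachable.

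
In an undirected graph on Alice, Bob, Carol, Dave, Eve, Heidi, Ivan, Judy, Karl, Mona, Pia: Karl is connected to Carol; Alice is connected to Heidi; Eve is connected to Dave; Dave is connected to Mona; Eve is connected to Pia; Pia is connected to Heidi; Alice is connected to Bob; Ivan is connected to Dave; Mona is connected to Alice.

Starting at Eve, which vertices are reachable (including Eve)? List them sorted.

Alice, Bob, Dave, Eve, Heidi, Ivan, Mona, Pia

Start at Eve.
Its neighbours: Dave, Pia.
Then their neighbours: Heidi, Ivan, Mona.
Then next layer: Alice.
Then next layer: Bob.
Nothing further is reachable.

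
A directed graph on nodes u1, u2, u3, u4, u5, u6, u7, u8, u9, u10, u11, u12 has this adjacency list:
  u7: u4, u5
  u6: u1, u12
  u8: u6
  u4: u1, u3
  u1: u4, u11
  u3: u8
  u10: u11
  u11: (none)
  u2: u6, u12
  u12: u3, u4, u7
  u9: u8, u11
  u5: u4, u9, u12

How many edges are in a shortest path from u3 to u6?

Distance 0: u3.
Distance 1: u8.
Distance 2: u6 — contains u6.

2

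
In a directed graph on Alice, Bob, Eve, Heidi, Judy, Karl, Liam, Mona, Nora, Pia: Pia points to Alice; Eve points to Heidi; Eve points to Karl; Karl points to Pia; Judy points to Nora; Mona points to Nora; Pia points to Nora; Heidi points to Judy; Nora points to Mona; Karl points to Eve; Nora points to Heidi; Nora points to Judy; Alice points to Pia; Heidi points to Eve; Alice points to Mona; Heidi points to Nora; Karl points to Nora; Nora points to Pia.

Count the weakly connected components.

From Alice: component {Alice, Eve, Heidi, Judy, Karl, Mona, Nora, Pia}.
From Bob: component {Bob}.
From Liam: component {Liam}.
That's 3 components.

3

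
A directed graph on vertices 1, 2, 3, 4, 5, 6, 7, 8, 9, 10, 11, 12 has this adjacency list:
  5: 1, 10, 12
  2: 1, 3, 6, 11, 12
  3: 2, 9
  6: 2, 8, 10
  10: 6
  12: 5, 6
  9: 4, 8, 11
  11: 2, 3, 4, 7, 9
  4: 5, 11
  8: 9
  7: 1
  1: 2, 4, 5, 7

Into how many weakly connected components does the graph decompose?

From 1: component {1, 2, 3, 4, 5, 6, 7, 8, 9, 10, 11, 12}.
That's 1 component.

1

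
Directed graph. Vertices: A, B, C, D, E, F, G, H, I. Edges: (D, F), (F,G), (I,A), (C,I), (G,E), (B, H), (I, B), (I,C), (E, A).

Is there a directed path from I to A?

Explore from I.
Distance 1: reach A, B, C.
Found A.

Yes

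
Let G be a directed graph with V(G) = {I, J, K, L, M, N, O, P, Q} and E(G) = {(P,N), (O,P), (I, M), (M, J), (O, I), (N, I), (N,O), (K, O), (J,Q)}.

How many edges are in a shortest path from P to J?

4

Distance 0: P.
Distance 1: N.
Distance 2: I, O.
Distance 3: M.
Distance 4: J — contains J.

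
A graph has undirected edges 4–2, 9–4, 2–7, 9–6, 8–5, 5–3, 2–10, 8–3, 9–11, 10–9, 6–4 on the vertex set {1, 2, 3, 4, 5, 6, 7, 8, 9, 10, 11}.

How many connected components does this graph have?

3

From 1: component {1}.
From 2: component {2, 4, 6, 7, 9, 10, 11}.
From 3: component {3, 5, 8}.
That's 3 components.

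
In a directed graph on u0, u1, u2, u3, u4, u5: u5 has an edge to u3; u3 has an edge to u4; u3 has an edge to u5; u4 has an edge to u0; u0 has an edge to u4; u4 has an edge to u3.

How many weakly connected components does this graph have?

From u0: component {u0, u3, u4, u5}.
From u1: component {u1}.
From u2: component {u2}.
That's 3 components.

3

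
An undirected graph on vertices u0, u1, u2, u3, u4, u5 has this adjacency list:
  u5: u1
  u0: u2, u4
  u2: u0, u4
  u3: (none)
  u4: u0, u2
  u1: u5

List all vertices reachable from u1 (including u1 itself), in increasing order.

u1, u5

Start at u1.
Its neighbours: u5.
Nothing further is reachable.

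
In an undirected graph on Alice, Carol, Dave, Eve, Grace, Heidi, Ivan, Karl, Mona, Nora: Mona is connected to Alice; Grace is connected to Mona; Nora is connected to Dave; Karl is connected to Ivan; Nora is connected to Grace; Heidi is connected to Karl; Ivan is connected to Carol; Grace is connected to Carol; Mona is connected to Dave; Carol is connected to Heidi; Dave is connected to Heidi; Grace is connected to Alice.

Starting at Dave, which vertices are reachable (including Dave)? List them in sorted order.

Start at Dave.
Its neighbours: Heidi, Mona, Nora.
Then their neighbours: Alice, Carol, Grace, Karl.
Then next layer: Ivan.
Nothing further is reachable.

Alice, Carol, Dave, Grace, Heidi, Ivan, Karl, Mona, Nora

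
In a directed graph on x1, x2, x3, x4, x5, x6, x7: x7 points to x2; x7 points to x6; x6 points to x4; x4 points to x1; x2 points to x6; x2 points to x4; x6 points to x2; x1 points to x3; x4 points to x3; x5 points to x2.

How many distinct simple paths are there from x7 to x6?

2

x7→x2→x6
x7→x6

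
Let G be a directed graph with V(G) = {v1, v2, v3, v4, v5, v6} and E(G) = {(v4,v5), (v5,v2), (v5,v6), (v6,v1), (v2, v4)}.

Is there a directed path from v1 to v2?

v1 has no outgoing edges, so nothing is reachable from it.

No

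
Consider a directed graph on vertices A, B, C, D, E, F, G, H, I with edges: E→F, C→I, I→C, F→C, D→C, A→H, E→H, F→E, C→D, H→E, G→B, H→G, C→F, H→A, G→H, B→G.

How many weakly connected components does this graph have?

1

From A: component {A, B, C, D, E, F, G, H, I}.
That's 1 component.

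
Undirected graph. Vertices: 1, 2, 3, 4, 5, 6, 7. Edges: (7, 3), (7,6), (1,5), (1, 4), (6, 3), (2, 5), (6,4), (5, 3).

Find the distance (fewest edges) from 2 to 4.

Distance 0: 2.
Distance 1: 5.
Distance 2: 1, 3.
Distance 3: 4, 6, 7 — contains 4.

3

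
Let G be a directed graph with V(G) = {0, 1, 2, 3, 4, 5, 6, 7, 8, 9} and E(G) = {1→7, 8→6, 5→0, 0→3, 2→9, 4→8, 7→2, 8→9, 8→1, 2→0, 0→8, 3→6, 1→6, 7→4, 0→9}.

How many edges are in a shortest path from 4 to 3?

6

Distance 0: 4.
Distance 1: 8.
Distance 2: 1, 6, 9.
Distance 3: 7.
Distance 4: 2.
Distance 5: 0.
Distance 6: 3 — contains 3.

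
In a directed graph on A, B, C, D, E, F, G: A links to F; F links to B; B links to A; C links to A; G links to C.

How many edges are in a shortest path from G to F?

Distance 0: G.
Distance 1: C.
Distance 2: A.
Distance 3: F — contains F.

3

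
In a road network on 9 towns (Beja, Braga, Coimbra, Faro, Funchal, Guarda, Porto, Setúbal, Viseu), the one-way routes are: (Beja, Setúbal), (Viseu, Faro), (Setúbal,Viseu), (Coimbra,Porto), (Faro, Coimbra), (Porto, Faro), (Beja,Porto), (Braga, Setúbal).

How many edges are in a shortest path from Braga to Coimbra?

4

Distance 0: Braga.
Distance 1: Setúbal.
Distance 2: Viseu.
Distance 3: Faro.
Distance 4: Coimbra — contains Coimbra.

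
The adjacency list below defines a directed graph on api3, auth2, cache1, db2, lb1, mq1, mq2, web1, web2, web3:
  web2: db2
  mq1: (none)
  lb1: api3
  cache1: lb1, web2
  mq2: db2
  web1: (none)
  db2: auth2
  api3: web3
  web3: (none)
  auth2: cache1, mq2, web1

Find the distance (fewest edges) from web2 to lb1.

4

Distance 0: web2.
Distance 1: db2.
Distance 2: auth2.
Distance 3: cache1, mq2, web1.
Distance 4: lb1 — contains lb1.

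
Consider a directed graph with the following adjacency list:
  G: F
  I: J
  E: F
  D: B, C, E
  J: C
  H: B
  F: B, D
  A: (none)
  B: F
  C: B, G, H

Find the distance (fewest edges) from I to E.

Distance 0: I.
Distance 1: J.
Distance 2: C.
Distance 3: B, G, H.
Distance 4: F.
Distance 5: D.
Distance 6: E — contains E.

6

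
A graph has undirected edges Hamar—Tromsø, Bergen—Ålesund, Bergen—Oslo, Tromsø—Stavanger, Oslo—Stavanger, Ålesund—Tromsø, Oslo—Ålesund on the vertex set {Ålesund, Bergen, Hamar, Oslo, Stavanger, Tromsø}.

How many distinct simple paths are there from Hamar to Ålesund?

3

Hamar–Tromsø–Ålesund
Hamar–Tromsø–Stavanger–Oslo–Ålesund
Hamar–Tromsø–Stavanger–Oslo–Bergen–Ålesund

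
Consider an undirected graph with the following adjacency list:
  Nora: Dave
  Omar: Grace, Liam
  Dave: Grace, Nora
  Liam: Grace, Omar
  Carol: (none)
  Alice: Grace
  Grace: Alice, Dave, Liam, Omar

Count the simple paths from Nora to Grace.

Nora–Dave–Grace

1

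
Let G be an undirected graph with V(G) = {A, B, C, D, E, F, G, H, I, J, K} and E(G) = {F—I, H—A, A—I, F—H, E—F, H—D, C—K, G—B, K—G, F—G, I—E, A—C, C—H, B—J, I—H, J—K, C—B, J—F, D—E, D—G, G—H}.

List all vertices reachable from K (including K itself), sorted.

A, B, C, D, E, F, G, H, I, J, K

Start at K.
Its neighbours: C, G, J.
Then their neighbours: A, B, D, F, H.
Then next layer: E, I.
Every vertex is now reached.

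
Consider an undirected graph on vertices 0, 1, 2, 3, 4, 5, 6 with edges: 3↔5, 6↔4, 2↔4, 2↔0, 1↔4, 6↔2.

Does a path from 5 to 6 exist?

Explore from 5.
Distance 1: reach 3.
The search is exhausted without reaching 6; it lies in a different component.

No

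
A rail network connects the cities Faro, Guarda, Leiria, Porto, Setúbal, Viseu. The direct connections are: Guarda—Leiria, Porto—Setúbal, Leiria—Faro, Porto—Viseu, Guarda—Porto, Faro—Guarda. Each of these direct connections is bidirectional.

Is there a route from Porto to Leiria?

Explore from Porto.
Distance 1: reach Guarda, Setúbal, Viseu.
Distance 2: reach Faro, Leiria.
Found Leiria.

Yes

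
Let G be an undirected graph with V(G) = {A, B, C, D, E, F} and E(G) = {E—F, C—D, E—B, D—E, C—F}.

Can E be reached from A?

A has no edges, so nothing is reachable from it.

No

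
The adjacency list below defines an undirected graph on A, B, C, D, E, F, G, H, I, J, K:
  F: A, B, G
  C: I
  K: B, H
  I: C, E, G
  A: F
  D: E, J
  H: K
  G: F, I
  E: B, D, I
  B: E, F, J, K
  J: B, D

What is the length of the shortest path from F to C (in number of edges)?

Distance 0: F.
Distance 1: A, B, G.
Distance 2: E, I, J, K.
Distance 3: C, D, H — contains C.

3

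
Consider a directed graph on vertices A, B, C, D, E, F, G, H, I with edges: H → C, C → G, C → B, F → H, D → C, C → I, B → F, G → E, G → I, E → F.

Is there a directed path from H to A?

Explore from H.
Distance 1: reach C.
Distance 2: reach B, G, I.
Distance 3: reach E, F.
The search from H is exhausted; no directed path reaches A.

No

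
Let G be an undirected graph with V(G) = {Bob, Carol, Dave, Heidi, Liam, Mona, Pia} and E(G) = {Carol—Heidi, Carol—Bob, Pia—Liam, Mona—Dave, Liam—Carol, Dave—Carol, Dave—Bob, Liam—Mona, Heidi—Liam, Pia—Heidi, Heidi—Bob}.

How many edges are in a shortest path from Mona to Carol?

Distance 0: Mona.
Distance 1: Dave, Liam.
Distance 2: Bob, Carol, Heidi, Pia — contains Carol.

2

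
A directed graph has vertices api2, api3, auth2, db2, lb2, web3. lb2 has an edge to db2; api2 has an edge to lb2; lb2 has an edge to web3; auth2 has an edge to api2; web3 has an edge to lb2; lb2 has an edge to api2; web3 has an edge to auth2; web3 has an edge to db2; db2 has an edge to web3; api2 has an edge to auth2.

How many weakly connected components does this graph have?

2

From api2: component {api2, auth2, db2, lb2, web3}.
From api3: component {api3}.
That's 2 components.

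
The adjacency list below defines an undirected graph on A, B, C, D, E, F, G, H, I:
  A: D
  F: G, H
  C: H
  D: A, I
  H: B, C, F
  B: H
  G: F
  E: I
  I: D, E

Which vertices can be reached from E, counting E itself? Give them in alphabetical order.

Start at E.
Its neighbours: I.
Then their neighbours: D.
Then next layer: A.
Nothing further is reachable.

A, D, E, I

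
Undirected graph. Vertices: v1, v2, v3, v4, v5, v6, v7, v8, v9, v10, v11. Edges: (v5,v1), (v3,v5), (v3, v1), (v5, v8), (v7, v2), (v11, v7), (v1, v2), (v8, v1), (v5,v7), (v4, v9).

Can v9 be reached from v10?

No

v10 has no edges, so nothing is reachable from it.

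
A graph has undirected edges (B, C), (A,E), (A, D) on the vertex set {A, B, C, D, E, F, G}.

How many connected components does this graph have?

From A: component {A, D, E}.
From B: component {B, C}.
From F: component {F}.
From G: component {G}.
That's 4 components.

4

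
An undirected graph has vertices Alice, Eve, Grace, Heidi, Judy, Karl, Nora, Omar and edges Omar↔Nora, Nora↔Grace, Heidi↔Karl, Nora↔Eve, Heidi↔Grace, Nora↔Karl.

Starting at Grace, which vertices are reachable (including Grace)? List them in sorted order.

Start at Grace.
Its neighbours: Heidi, Nora.
Then their neighbours: Eve, Karl, Omar.
Nothing further is reachable.

Eve, Grace, Heidi, Karl, Nora, Omar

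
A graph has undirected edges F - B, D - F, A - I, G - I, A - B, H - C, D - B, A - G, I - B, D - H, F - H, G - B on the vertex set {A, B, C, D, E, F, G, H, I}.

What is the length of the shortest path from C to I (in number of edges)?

Distance 0: C.
Distance 1: H.
Distance 2: D, F.
Distance 3: B.
Distance 4: A, G, I — contains I.

4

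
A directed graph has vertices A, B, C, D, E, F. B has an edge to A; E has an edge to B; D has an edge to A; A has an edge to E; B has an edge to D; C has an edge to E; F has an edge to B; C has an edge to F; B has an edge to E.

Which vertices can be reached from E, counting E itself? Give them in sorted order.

Start at E.
Its neighbours: B.
Then their neighbours: A, D.
Nothing further is reachable.

A, B, D, E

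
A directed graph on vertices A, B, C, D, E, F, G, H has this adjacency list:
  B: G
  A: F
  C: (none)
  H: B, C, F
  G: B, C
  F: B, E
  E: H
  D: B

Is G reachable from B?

Yes

Explore from B.
Distance 1: reach G.
Found G.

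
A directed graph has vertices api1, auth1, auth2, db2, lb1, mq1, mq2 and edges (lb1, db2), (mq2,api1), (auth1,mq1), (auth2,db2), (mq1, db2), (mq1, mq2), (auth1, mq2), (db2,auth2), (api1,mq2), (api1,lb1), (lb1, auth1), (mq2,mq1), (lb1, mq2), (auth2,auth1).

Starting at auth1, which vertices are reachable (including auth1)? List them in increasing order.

Start at auth1.
Its neighbours: mq1, mq2.
Then their neighbours: api1, db2.
Then next layer: auth2, lb1.
Every vertex is now reached.

api1, auth1, auth2, db2, lb1, mq1, mq2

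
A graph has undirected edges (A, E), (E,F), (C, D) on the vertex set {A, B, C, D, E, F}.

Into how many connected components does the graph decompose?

From A: component {A, E, F}.
From B: component {B}.
From C: component {C, D}.
That's 3 components.

3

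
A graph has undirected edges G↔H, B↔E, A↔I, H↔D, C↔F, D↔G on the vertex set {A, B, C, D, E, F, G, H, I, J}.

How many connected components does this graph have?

5

From A: component {A, I}.
From B: component {B, E}.
From C: component {C, F}.
From D: component {D, G, H}.
From J: component {J}.
That's 5 components.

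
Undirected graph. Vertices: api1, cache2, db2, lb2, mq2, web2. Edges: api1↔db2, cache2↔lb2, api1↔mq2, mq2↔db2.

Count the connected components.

From api1: component {api1, db2, mq2}.
From cache2: component {cache2, lb2}.
From web2: component {web2}.
That's 3 components.

3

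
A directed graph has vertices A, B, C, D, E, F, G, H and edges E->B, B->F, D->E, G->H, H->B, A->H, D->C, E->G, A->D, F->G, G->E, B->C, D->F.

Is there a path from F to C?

Yes

Explore from F.
Distance 1: reach G.
Distance 2: reach E, H.
Distance 3: reach B.
Distance 4: reach C.
Found C.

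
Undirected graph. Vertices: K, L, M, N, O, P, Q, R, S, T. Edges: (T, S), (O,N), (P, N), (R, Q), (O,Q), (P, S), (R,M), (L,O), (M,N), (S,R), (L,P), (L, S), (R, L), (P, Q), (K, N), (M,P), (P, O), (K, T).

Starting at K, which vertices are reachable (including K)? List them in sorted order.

K, L, M, N, O, P, Q, R, S, T

Start at K.
Its neighbours: N, T.
Then their neighbours: M, O, P, S.
Then next layer: L, Q, R.
Every vertex is now reached.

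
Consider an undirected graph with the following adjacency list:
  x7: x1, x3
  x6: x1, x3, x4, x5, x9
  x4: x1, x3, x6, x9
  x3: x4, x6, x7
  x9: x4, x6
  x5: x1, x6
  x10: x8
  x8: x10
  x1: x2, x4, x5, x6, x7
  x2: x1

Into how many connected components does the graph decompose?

2

From x1: component {x1, x2, x3, x4, x5, x6, x7, x9}.
From x8: component {x8, x10}.
That's 2 components.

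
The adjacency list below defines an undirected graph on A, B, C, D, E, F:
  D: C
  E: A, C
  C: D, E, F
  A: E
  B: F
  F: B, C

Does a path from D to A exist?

Yes

Explore from D.
Distance 1: reach C.
Distance 2: reach E, F.
Distance 3: reach A, B.
Found A.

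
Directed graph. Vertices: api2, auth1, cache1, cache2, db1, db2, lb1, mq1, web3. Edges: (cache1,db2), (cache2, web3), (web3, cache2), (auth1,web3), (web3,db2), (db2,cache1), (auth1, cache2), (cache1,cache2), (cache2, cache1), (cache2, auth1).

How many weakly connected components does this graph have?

From api2: component {api2}.
From auth1: component {auth1, cache1, cache2, db2, web3}.
From db1: component {db1}.
From lb1: component {lb1}.
From mq1: component {mq1}.
That's 5 components.

5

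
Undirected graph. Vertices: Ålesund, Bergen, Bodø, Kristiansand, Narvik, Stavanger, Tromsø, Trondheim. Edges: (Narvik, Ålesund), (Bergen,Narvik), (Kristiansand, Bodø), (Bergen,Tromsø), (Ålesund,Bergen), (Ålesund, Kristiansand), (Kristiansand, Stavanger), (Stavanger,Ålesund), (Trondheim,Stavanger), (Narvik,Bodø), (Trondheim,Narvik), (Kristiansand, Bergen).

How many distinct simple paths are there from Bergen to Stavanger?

15

Bergen–Ålesund–Kristiansand–Bodø–Narvik–Trondheim–Stavanger
Bergen–Ålesund–Kristiansand–Stavanger
Bergen–Ålesund–Narvik–Bodø–Kristiansand–Stavanger
Bergen–Ålesund–Narvik–Trondheim–Stavanger
Bergen–Ålesund–Stavanger
Bergen–Kristiansand–Ålesund–Narvik–Trondheim–Stavanger
Bergen–Kristiansand–Ålesund–Stavanger
Bergen–Kristiansand–Bodø–Narvik–Ålesund–Stavanger
Bergen–Kristiansand–Bodø–Narvik–Trondheim–Stavanger
Bergen–Kristiansand–Stavanger
Bergen–Narvik–Ålesund–Kristiansand–Stavanger
Bergen–Narvik–Ålesund–Stavanger
Bergen–Narvik–Bodø–Kristiansand–Ålesund–Stavanger
Bergen–Narvik–Bodø–Kristiansand–Stavanger
Bergen–Narvik–Trondheim–Stavanger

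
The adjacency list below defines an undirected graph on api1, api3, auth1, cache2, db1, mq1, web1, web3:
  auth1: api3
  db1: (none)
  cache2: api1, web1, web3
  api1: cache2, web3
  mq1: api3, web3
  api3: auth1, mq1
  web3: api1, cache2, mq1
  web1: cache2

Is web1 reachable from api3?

Explore from api3.
Distance 1: reach auth1, mq1.
Distance 2: reach web3.
Distance 3: reach api1, cache2.
Distance 4: reach web1.
Found web1.

Yes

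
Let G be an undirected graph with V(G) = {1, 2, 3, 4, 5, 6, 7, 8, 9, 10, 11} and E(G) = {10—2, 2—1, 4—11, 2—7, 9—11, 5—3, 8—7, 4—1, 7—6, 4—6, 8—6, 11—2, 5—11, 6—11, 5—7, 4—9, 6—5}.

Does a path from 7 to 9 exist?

Explore from 7.
Distance 1: reach 2, 5, 6, 8.
Distance 2: reach 1, 3, 4, 10, 11.
Distance 3: reach 9.
Found 9.

Yes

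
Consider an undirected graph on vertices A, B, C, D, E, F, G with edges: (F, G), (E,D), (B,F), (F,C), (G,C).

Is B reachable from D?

No

Explore from D.
Distance 1: reach E.
The search is exhausted without reaching B; it lies in a different component.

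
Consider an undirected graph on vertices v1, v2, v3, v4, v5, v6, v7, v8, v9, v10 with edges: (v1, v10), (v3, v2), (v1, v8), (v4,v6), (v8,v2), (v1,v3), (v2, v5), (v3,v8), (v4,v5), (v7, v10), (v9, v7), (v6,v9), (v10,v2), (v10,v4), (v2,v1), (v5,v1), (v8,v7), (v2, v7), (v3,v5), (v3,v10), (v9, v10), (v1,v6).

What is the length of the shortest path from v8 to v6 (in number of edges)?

2

Distance 0: v8.
Distance 1: v1, v2, v3, v7.
Distance 2: v5, v6, v9, v10 — contains v6.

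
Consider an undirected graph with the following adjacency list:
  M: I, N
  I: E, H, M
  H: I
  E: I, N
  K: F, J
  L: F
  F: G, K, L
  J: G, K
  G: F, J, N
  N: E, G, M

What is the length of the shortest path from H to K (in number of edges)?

6

Distance 0: H.
Distance 1: I.
Distance 2: E, M.
Distance 3: N.
Distance 4: G.
Distance 5: F, J.
Distance 6: K, L — contains K.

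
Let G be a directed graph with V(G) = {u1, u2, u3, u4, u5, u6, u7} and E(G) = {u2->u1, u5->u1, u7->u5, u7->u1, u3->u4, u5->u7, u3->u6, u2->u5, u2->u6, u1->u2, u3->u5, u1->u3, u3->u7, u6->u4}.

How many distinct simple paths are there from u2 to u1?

u2→u1
u2→u5→u1
u2→u5→u7→u1

3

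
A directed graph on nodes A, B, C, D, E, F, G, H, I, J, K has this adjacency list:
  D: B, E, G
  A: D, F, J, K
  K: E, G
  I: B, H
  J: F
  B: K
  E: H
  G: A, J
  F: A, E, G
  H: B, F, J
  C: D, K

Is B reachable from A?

Explore from A.
Distance 1: reach D, F, J, K.
Distance 2: reach B, E, G.
Found B.

Yes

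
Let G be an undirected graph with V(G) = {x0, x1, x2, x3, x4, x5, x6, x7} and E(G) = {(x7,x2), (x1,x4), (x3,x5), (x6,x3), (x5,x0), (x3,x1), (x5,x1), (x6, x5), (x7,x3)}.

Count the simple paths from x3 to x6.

x3–x1–x5–x6
x3–x5–x6
x3–x6

3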